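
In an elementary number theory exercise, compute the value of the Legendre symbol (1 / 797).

(1 / 797)
  = 1    [(1 / 797) = 1]

1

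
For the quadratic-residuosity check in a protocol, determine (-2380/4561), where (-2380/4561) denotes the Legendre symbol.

-1

Reduce the numerator: -2380 ≡ 2181 (mod 4561), so (-2380/4561) = (2181/4561).
2181 ≡ 1 (mod 4), so quadratic reciprocity gives (2181/4561) = (4561/2181). Reduce: 4561 ≡ 199 (mod 2181). Now have (199/2181).
2181 ≡ 1 (mod 4), so quadratic reciprocity gives (199/2181) = (2181/199). Reduce: 2181 ≡ 191 (mod 199). Now have (191/199).
Both 191 ≡ 3 and 199 ≡ 3 (mod 4), so reciprocity gives (191/199) = -(199/191). Reduce: 199 ≡ 8 (mod 191). Now have -(8/191).
Factor out 2: 8 = 2^3. Since 191 ≡ 7 (mod 8), (2/191) = +1, and (2/191)^3 = +1. Now have -(1/191).
(1/191) = 1. Collecting the sign factors: -1.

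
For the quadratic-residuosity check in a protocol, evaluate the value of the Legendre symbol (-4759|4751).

-1

Reduce the numerator: -4759 ≡ 4743 (mod 4751), so (-4759|4751) = (4743|4751).
Both 4743 ≡ 3 and 4751 ≡ 3 (mod 4), so reciprocity gives (4743|4751) = -(4751|4743). Reduce: 4751 ≡ 8 (mod 4743). Now have -(8|4743).
Factor out 2: 8 = 2^3. Since 4743 ≡ 7 (mod 8), (2|4743) = +1, and (2|4743)^3 = +1. Now have -(1|4743).
(1|4743) = 1. Collecting the sign factors: -1.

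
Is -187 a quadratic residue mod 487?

Reduce the numerator: -187 ≡ 300 (mod 487), so (-187/487) = (300/487).
Factor out 2: 300 = 2^2·75. Since 487 ≡ 7 (mod 8), (2/487) = +1, and (2/487)^2 = +1. Now have (75/487).
Both 75 ≡ 3 and 487 ≡ 3 (mod 4), so reciprocity gives (75/487) = -(487/75). Reduce: 487 ≡ 37 (mod 75). Now have -(37/75).
37 ≡ 1 (mod 4), so quadratic reciprocity gives (37/75) = (75/37). Reduce: 75 ≡ 1 (mod 37). Now have -(1/37).
(1/37) = 1. Collecting the sign factors: -1.
The Legendre symbol is -1, so x^2 ≡ -187 (mod 487) has no solution.

no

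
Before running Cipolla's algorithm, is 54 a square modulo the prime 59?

no

Factor out 2: 54 = 2·27. Since 59 ≡ 3 (mod 8), (2/59) = -1. Now have -(27/59).
Both 27 ≡ 3 and 59 ≡ 3 (mod 4), so reciprocity gives (27/59) = -(59/27). Reduce: 59 ≡ 5 (mod 27). Now have (5/27).
5 ≡ 1 (mod 4), so quadratic reciprocity gives (5/27) = (27/5). Reduce: 27 ≡ 2 (mod 5). Now have (2/5).
Factor out 2: 2 = 2. Since 5 ≡ 5 (mod 8), (2/5) = -1. Now have -(1/5).
(1/5) = 1. Collecting the sign factors: -1.
The Legendre symbol is -1, so x^2 ≡ 54 (mod 59) has no solution.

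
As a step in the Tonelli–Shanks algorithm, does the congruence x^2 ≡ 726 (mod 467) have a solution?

Reduce the numerator: 726 ≡ 259 (mod 467), so (726/467) = (259/467).
Both 259 ≡ 3 and 467 ≡ 3 (mod 4), so reciprocity gives (259/467) = -(467/259). Reduce: 467 ≡ 208 (mod 259). Now have -(208/259).
Factor out 2: 208 = 2^4·13. Since 259 ≡ 3 (mod 8), (2/259) = -1, and (2/259)^4 = +1. Now have -(13/259).
13 ≡ 1 (mod 4), so quadratic reciprocity gives (13/259) = (259/13). Reduce: 259 ≡ 12 (mod 13). Now have -(12/13).
Factor out 2: 12 = 2^2·3. Since 13 ≡ 5 (mod 8), (2/13) = -1, and (2/13)^2 = +1. Now have -(3/13).
13 ≡ 1 (mod 4), so quadratic reciprocity gives (3/13) = (13/3). Reduce: 13 ≡ 1 (mod 3). Now have -(1/3).
(1/3) = 1. Collecting the sign factors: -1.
The Legendre symbol is -1, so x^2 ≡ 726 (mod 467) has no solution.

no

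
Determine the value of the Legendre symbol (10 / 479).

Factor out 2: 10 = 2·5. Since 479 ≡ 7 (mod 8), (2 / 479) = +1. Now have (5 / 479).
5 ≡ 1 (mod 4), so quadratic reciprocity gives (5 / 479) = (479 / 5). Reduce: 479 ≡ 4 (mod 5). Now have (4 / 5).
Factor out 2: 4 = 2^2. Since 5 ≡ 5 (mod 8), (2 / 5) = -1, and (2 / 5)^2 = +1. Now have (1 / 5).
(1 / 5) = 1. Collecting the sign factors: 1.

1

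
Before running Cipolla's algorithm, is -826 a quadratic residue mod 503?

Pull out -1: (-826|503) = (-1|503)·(826|503). Since 503 ≡ 3 (mod 4), (-1|503) = -1. Now have -(826|503).
Reduce the numerator: 826 ≡ 323 (mod 503), so (826|503) = (323|503).
Both 323 ≡ 3 and 503 ≡ 3 (mod 4), so reciprocity gives (323|503) = -(503|323). Reduce: 503 ≡ 180 (mod 323). Now have (180|323).
Factor out 2: 180 = 2^2·45. Since 323 ≡ 3 (mod 8), (2|323) = -1, and (2|323)^2 = +1. Now have (45|323).
45 ≡ 1 (mod 4), so quadratic reciprocity gives (45|323) = (323|45). Reduce: 323 ≡ 8 (mod 45). Now have (8|45).
Factor out 2: 8 = 2^3. Since 45 ≡ 5 (mod 8), (2|45) = -1, and (2|45)^3 = -1. Now have -(1|45).
(1|45) = 1. Collecting the sign factors: -1.
(-826|503) = -1, and 503 is prime, so -826 is not a quadratic residue mod 503.

no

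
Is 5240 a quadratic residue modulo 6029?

Factor out 2: 5240 = 2^3·655. Since 6029 ≡ 5 (mod 8), (2|6029) = -1, and (2|6029)^3 = -1. Now have -(655|6029).
6029 ≡ 1 (mod 4), so quadratic reciprocity gives (655|6029) = (6029|655). Reduce: 6029 ≡ 134 (mod 655). Now have -(134|655).
Factor out 2: 134 = 2·67. Since 655 ≡ 7 (mod 8), (2|655) = +1. Now have -(67|655).
Both 67 ≡ 3 and 655 ≡ 3 (mod 4), so reciprocity gives (67|655) = -(655|67). Reduce: 655 ≡ 52 (mod 67). Now have (52|67).
Factor out 2: 52 = 2^2·13. Since 67 ≡ 3 (mod 8), (2|67) = -1, and (2|67)^2 = +1. Now have (13|67).
13 ≡ 1 (mod 4), so quadratic reciprocity gives (13|67) = (67|13). Reduce: 67 ≡ 2 (mod 13). Now have (2|13).
Factor out 2: 2 = 2. Since 13 ≡ 5 (mod 8), (2|13) = -1. Now have -(1|13).
(1|13) = 1. Collecting the sign factors: -1.
The Legendre symbol is -1, so x^2 ≡ 5240 (mod 6029) has no solution.

no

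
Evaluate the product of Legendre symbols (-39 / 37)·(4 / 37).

By multiplicativity, (-39·4 / 37) = (-39 / 37)·(4 / 37).
First factor (-39 / 37):
(-39 / 37)
  = (35 / 37)    [-39 ≡ 35 mod 37]
  = (37 / 35)    [QR: 37 ≡ 1 mod 4, sign kept]
  = (2 / 35)    [37 ≡ 2 mod 35]
  = -(1 / 35)    [35 ≡ 3 mod 8 ⇒ (2 / 35) = -1]
  = -1    [(1 / 35) = 1]
Second factor (4 / 37):
(4 / 37)
  = (1 / 37)    [37 ≡ 5 mod 8 ⇒ (2 / 37)^2 = +1]
  = 1    [(1 / 37) = 1]
Product: (-1)·(1) = -1.

-1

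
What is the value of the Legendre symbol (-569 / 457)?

1

(-569 / 457)
  = (345 / 457)    [-569 ≡ 345 mod 457]
  = (457 / 345)    [QR: 345 ≡ 1 mod 4, sign kept]
  = (112 / 345)    [457 ≡ 112 mod 345]
  = (7 / 345)    [345 ≡ 1 mod 8 ⇒ (2 / 345)^4 = +1]
  = (345 / 7)    [QR: 345 ≡ 1 mod 4, sign kept]
  = (2 / 7)    [345 ≡ 2 mod 7]
  = (1 / 7)    [7 ≡ 7 mod 8 ⇒ (2 / 7) = +1]
  = 1    [(1 / 7) = 1]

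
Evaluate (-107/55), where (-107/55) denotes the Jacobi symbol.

(-107/55)
  = -(107/55)    [55 ≡ 3 mod 4 ⇒ (-1/55) = -1]
  = -(52/55)    [107 ≡ 52 mod 55]
  = -(13/55)    [55 ≡ 7 mod 8 ⇒ (2/55)^2 = +1]
  = -(55/13)    [QR: 13 ≡ 1 mod 4, sign kept]
  = -(3/13)    [55 ≡ 3 mod 13]
  = -(13/3)    [QR: 13 ≡ 1 mod 4, sign kept]
  = -(1/3)    [13 ≡ 1 mod 3]
  = -1    [(1/3) = 1]

-1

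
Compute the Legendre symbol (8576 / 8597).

Factor out 2: 8576 = 2^7·67. Since 8597 ≡ 5 (mod 8), (2 / 8597) = -1, and (2 / 8597)^7 = -1. Now have -(67 / 8597).
8597 ≡ 1 (mod 4), so quadratic reciprocity gives (67 / 8597) = (8597 / 67). Reduce: 8597 ≡ 21 (mod 67). Now have -(21 / 67).
21 ≡ 1 (mod 4), so quadratic reciprocity gives (21 / 67) = (67 / 21). Reduce: 67 ≡ 4 (mod 21). Now have -(4 / 21).
Factor out 2: 4 = 2^2. Since 21 ≡ 5 (mod 8), (2 / 21) = -1, and (2 / 21)^2 = +1. Now have -(1 / 21).
(1 / 21) = 1. Collecting the sign factors: -1.

-1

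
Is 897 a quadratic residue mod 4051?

897 ≡ 1 (mod 4), so quadratic reciprocity gives (897/4051) = (4051/897). Reduce: 4051 ≡ 463 (mod 897). Now have (463/897).
897 ≡ 1 (mod 4), so quadratic reciprocity gives (463/897) = (897/463). Reduce: 897 ≡ 434 (mod 463). Now have (434/463).
Factor out 2: 434 = 2·217. Since 463 ≡ 7 (mod 8), (2/463) = +1. Now have (217/463).
217 ≡ 1 (mod 4), so quadratic reciprocity gives (217/463) = (463/217). Reduce: 463 ≡ 29 (mod 217). Now have (29/217).
29 ≡ 1 (mod 4), so quadratic reciprocity gives (29/217) = (217/29). Reduce: 217 ≡ 14 (mod 29). Now have (14/29).
Factor out 2: 14 = 2·7. Since 29 ≡ 5 (mod 8), (2/29) = -1. Now have -(7/29).
29 ≡ 1 (mod 4), so quadratic reciprocity gives (7/29) = (29/7). Reduce: 29 ≡ 1 (mod 7). Now have -(1/7).
(1/7) = 1. Collecting the sign factors: -1.
The Legendre symbol is -1, so x^2 ≡ 897 (mod 4051) has no solution.

no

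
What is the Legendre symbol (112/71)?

-1

(112/71)
  = (41/71)    [112 ≡ 41 mod 71]
  = (71/41)    [QR: 41 ≡ 1 mod 4, sign kept]
  = (30/41)    [71 ≡ 30 mod 41]
  = (15/41)    [41 ≡ 1 mod 8 ⇒ (2/41) = +1]
  = (41/15)    [QR: 41 ≡ 1 mod 4, sign kept]
  = (11/15)    [41 ≡ 11 mod 15]
  = -(15/11)    [QR: both ≡ 3 mod 4, sign flips]
  = -(4/11)    [15 ≡ 4 mod 11]
  = -(1/11)    [11 ≡ 3 mod 8 ⇒ (2/11)^2 = +1]
  = -1    [(1/11) = 1]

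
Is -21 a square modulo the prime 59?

no

Pull out -1: (-21/59) = (-1/59)·(21/59). Since 59 ≡ 3 (mod 4), (-1/59) = -1. Now have -(21/59).
21 ≡ 1 (mod 4), so quadratic reciprocity gives (21/59) = (59/21). Reduce: 59 ≡ 17 (mod 21). Now have -(17/21).
17 ≡ 1 (mod 4), so quadratic reciprocity gives (17/21) = (21/17). Reduce: 21 ≡ 4 (mod 17). Now have -(4/17).
Factor out 2: 4 = 2^2. Since 17 ≡ 1 (mod 8), (2/17) = +1, and (2/17)^2 = +1. Now have -(1/17).
(1/17) = 1. Collecting the sign factors: -1.
The Legendre symbol is -1, so x^2 ≡ -21 (mod 59) has no solution.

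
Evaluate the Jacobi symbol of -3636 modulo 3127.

(-3636 / 3127)
  = (2618 / 3127)    [-3636 ≡ 2618 mod 3127]
  = (1309 / 3127)    [3127 ≡ 7 mod 8 ⇒ (2 / 3127) = +1]
  = (3127 / 1309)    [QR: 1309 ≡ 1 mod 4, sign kept]
  = (509 / 1309)    [3127 ≡ 509 mod 1309]
  = (1309 / 509)    [QR: 509 ≡ 1 mod 4, sign kept]
  = (291 / 509)    [1309 ≡ 291 mod 509]
  = (509 / 291)    [QR: 509 ≡ 1 mod 4, sign kept]
  = (218 / 291)    [509 ≡ 218 mod 291]
  = -(109 / 291)    [291 ≡ 3 mod 8 ⇒ (2 / 291) = -1]
  = -(291 / 109)    [QR: 109 ≡ 1 mod 4, sign kept]
  = -(73 / 109)    [291 ≡ 73 mod 109]
  = -(109 / 73)    [QR: 73 ≡ 1 mod 4, sign kept]
  = -(36 / 73)    [109 ≡ 36 mod 73]
  = -(9 / 73)    [73 ≡ 1 mod 8 ⇒ (2 / 73)^2 = +1]
  = -(73 / 9)    [QR: 9 ≡ 1 mod 4, sign kept]
  = -(1 / 9)    [73 ≡ 1 mod 9]
  = -1    [(1 / 9) = 1]

-1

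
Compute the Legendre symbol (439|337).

(439|337)
  = (102|337)    [439 ≡ 102 mod 337]
  = (51|337)    [337 ≡ 1 mod 8 ⇒ (2|337) = +1]
  = (337|51)    [QR: 337 ≡ 1 mod 4, sign kept]
  = (31|51)    [337 ≡ 31 mod 51]
  = -(51|31)    [QR: both ≡ 3 mod 4, sign flips]
  = -(20|31)    [51 ≡ 20 mod 31]
  = -(5|31)    [31 ≡ 7 mod 8 ⇒ (2|31)^2 = +1]
  = -(31|5)    [QR: 5 ≡ 1 mod 4, sign kept]
  = -(1|5)    [31 ≡ 1 mod 5]
  = -1    [(1|5) = 1]

-1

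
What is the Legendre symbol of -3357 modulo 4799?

Pull out -1: (-3357 / 4799) = (-1 / 4799)·(3357 / 4799). Since 4799 ≡ 3 (mod 4), (-1 / 4799) = -1. Now have -(3357 / 4799).
3357 ≡ 1 (mod 4), so quadratic reciprocity gives (3357 / 4799) = (4799 / 3357). Reduce: 4799 ≡ 1442 (mod 3357). Now have -(1442 / 3357).
Factor out 2: 1442 = 2·721. Since 3357 ≡ 5 (mod 8), (2 / 3357) = -1. Now have (721 / 3357).
721 ≡ 1 (mod 4), so quadratic reciprocity gives (721 / 3357) = (3357 / 721). Reduce: 3357 ≡ 473 (mod 721). Now have (473 / 721).
473 ≡ 1 (mod 4), so quadratic reciprocity gives (473 / 721) = (721 / 473). Reduce: 721 ≡ 248 (mod 473). Now have (248 / 473).
Factor out 2: 248 = 2^3·31. Since 473 ≡ 1 (mod 8), (2 / 473) = +1, and (2 / 473)^3 = +1. Now have (31 / 473).
473 ≡ 1 (mod 4), so quadratic reciprocity gives (31 / 473) = (473 / 31). Reduce: 473 ≡ 8 (mod 31). Now have (8 / 31).
Factor out 2: 8 = 2^3. Since 31 ≡ 7 (mod 8), (2 / 31) = +1, and (2 / 31)^3 = +1. Now have (1 / 31).
(1 / 31) = 1. Collecting the sign factors: 1.

1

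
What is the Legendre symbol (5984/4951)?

(5984/4951)
  = (1033/4951)    [5984 ≡ 1033 mod 4951]
  = (4951/1033)    [QR: 1033 ≡ 1 mod 4, sign kept]
  = (819/1033)    [4951 ≡ 819 mod 1033]
  = (1033/819)    [QR: 1033 ≡ 1 mod 4, sign kept]
  = (214/819)    [1033 ≡ 214 mod 819]
  = -(107/819)    [819 ≡ 3 mod 8 ⇒ (2/819) = -1]
  = (819/107)    [QR: both ≡ 3 mod 4, sign flips]
  = (70/107)    [819 ≡ 70 mod 107]
  = -(35/107)    [107 ≡ 3 mod 8 ⇒ (2/107) = -1]
  = (107/35)    [QR: both ≡ 3 mod 4, sign flips]
  = (2/35)    [107 ≡ 2 mod 35]
  = -(1/35)    [35 ≡ 3 mod 8 ⇒ (2/35) = -1]
  = -1    [(1/35) = 1]

-1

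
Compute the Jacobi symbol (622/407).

-1

Reduce the numerator: 622 ≡ 215 (mod 407), so (622/407) = (215/407).
Both 215 ≡ 3 and 407 ≡ 3 (mod 4), so reciprocity gives (215/407) = -(407/215). Reduce: 407 ≡ 192 (mod 215). Now have -(192/215).
Factor out 2: 192 = 2^6·3. Since 215 ≡ 7 (mod 8), (2/215) = +1, and (2/215)^6 = +1. Now have -(3/215).
Both 3 ≡ 3 and 215 ≡ 3 (mod 4), so reciprocity gives (3/215) = -(215/3). Reduce: 215 ≡ 2 (mod 3). Now have (2/3).
Factor out 2: 2 = 2. Since 3 ≡ 3 (mod 8), (2/3) = -1. Now have -(1/3).
(1/3) = 1. Collecting the sign factors: -1.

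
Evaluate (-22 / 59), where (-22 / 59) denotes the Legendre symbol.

-1

Pull out -1: (-22 / 59) = (-1 / 59)·(22 / 59). Since 59 ≡ 3 (mod 4), (-1 / 59) = -1. Now have -(22 / 59).
Factor out 2: 22 = 2·11. Since 59 ≡ 3 (mod 8), (2 / 59) = -1. Now have (11 / 59).
Both 11 ≡ 3 and 59 ≡ 3 (mod 4), so reciprocity gives (11 / 59) = -(59 / 11). Reduce: 59 ≡ 4 (mod 11). Now have -(4 / 11).
Factor out 2: 4 = 2^2. Since 11 ≡ 3 (mod 8), (2 / 11) = -1, and (2 / 11)^2 = +1. Now have -(1 / 11).
(1 / 11) = 1. Collecting the sign factors: -1.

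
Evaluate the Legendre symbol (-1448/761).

Reduce the numerator: -1448 ≡ 74 (mod 761), so (-1448/761) = (74/761).
Factor out 2: 74 = 2·37. Since 761 ≡ 1 (mod 8), (2/761) = +1. Now have (37/761).
37 ≡ 1 (mod 4), so quadratic reciprocity gives (37/761) = (761/37). Reduce: 761 ≡ 21 (mod 37). Now have (21/37).
21 ≡ 1 (mod 4), so quadratic reciprocity gives (21/37) = (37/21). Reduce: 37 ≡ 16 (mod 21). Now have (16/21).
Factor out 2: 16 = 2^4. Since 21 ≡ 5 (mod 8), (2/21) = -1, and (2/21)^4 = +1. Now have (1/21).
(1/21) = 1. Collecting the sign factors: 1.

1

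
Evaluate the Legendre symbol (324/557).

Factor out 2: 324 = 2^2·81. Since 557 ≡ 5 (mod 8), (2/557) = -1, and (2/557)^2 = +1. Now have (81/557).
81 ≡ 1 (mod 4), so quadratic reciprocity gives (81/557) = (557/81). Reduce: 557 ≡ 71 (mod 81). Now have (71/81).
81 ≡ 1 (mod 4), so quadratic reciprocity gives (71/81) = (81/71). Reduce: 81 ≡ 10 (mod 71). Now have (10/71).
Factor out 2: 10 = 2·5. Since 71 ≡ 7 (mod 8), (2/71) = +1. Now have (5/71).
5 ≡ 1 (mod 4), so quadratic reciprocity gives (5/71) = (71/5). Reduce: 71 ≡ 1 (mod 5). Now have (1/5).
(1/5) = 1. Collecting the sign factors: 1.

1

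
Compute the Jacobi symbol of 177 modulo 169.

Reduce the numerator: 177 ≡ 8 (mod 169), so (177 / 169) = (8 / 169).
Factor out 2: 8 = 2^3. Since 169 ≡ 1 (mod 8), (2 / 169) = +1, and (2 / 169)^3 = +1. Now have (1 / 169).
(1 / 169) = 1. Collecting the sign factors: 1.

1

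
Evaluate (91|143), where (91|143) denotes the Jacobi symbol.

(91|143)
  = -(143|91)    [QR: both ≡ 3 mod 4, sign flips]
  = -(52|91)    [143 ≡ 52 mod 91]
  = -(13|91)    [91 ≡ 3 mod 8 ⇒ (2|91)^2 = +1]
  = -(91|13)    [QR: 13 ≡ 1 mod 4, sign kept]
  = -(0|13)    [91 ≡ 0 mod 13]
  = 0    [numerator 0, gcd > 1]

0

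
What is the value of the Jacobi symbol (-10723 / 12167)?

Pull out -1: (-10723 / 12167) = (-1 / 12167)·(10723 / 12167). Since 12167 ≡ 3 (mod 4), (-1 / 12167) = -1. Now have -(10723 / 12167).
Both 10723 ≡ 3 and 12167 ≡ 3 (mod 4), so reciprocity gives (10723 / 12167) = -(12167 / 10723). Reduce: 12167 ≡ 1444 (mod 10723). Now have (1444 / 10723).
Factor out 2: 1444 = 2^2·361. Since 10723 ≡ 3 (mod 8), (2 / 10723) = -1, and (2 / 10723)^2 = +1. Now have (361 / 10723).
361 ≡ 1 (mod 4), so quadratic reciprocity gives (361 / 10723) = (10723 / 361). Reduce: 10723 ≡ 254 (mod 361). Now have (254 / 361).
Factor out 2: 254 = 2·127. Since 361 ≡ 1 (mod 8), (2 / 361) = +1. Now have (127 / 361).
361 ≡ 1 (mod 4), so quadratic reciprocity gives (127 / 361) = (361 / 127). Reduce: 361 ≡ 107 (mod 127). Now have (107 / 127).
Both 107 ≡ 3 and 127 ≡ 3 (mod 4), so reciprocity gives (107 / 127) = -(127 / 107). Reduce: 127 ≡ 20 (mod 107). Now have -(20 / 107).
Factor out 2: 20 = 2^2·5. Since 107 ≡ 3 (mod 8), (2 / 107) = -1, and (2 / 107)^2 = +1. Now have -(5 / 107).
5 ≡ 1 (mod 4), so quadratic reciprocity gives (5 / 107) = (107 / 5). Reduce: 107 ≡ 2 (mod 5). Now have -(2 / 5).
Factor out 2: 2 = 2. Since 5 ≡ 5 (mod 8), (2 / 5) = -1. Now have (1 / 5).
(1 / 5) = 1. Collecting the sign factors: 1.

1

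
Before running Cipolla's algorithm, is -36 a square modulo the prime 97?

yes

(-36/97)
  = (36/97)    [97 ≡ 1 mod 4 ⇒ (-1/97) = +1]
  = (9/97)    [97 ≡ 1 mod 8 ⇒ (2/97)^2 = +1]
  = (97/9)    [QR: 9 ≡ 1 mod 4, sign kept]
  = (7/9)    [97 ≡ 7 mod 9]
  = (9/7)    [QR: 9 ≡ 1 mod 4, sign kept]
  = (2/7)    [9 ≡ 2 mod 7]
  = (1/7)    [7 ≡ 7 mod 8 ⇒ (2/7) = +1]
  = 1    [(1/7) = 1]
The Legendre symbol is 1, so x^2 ≡ -36 (mod 97) has solution.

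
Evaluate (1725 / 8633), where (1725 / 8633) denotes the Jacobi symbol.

(1725 / 8633)
  = (8633 / 1725)    [QR: 1725 ≡ 1 mod 4, sign kept]
  = (8 / 1725)    [8633 ≡ 8 mod 1725]
  = -(1 / 1725)    [1725 ≡ 5 mod 8 ⇒ (2 / 1725)^3 = -1]
  = -1    [(1 / 1725) = 1]

-1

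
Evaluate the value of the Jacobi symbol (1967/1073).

(1967/1073)
  = (894/1073)    [1967 ≡ 894 mod 1073]
  = (447/1073)    [1073 ≡ 1 mod 8 ⇒ (2/1073) = +1]
  = (1073/447)    [QR: 1073 ≡ 1 mod 4, sign kept]
  = (179/447)    [1073 ≡ 179 mod 447]
  = -(447/179)    [QR: both ≡ 3 mod 4, sign flips]
  = -(89/179)    [447 ≡ 89 mod 179]
  = -(179/89)    [QR: 89 ≡ 1 mod 4, sign kept]
  = -(1/89)    [179 ≡ 1 mod 89]
  = -1    [(1/89) = 1]

-1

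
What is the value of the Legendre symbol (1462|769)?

(1462|769)
  = (693|769)    [1462 ≡ 693 mod 769]
  = (769|693)    [QR: 693 ≡ 1 mod 4, sign kept]
  = (76|693)    [769 ≡ 76 mod 693]
  = (19|693)    [693 ≡ 5 mod 8 ⇒ (2|693)^2 = +1]
  = (693|19)    [QR: 693 ≡ 1 mod 4, sign kept]
  = (9|19)    [693 ≡ 9 mod 19]
  = (19|9)    [QR: 9 ≡ 1 mod 4, sign kept]
  = (1|9)    [19 ≡ 1 mod 9]
  = 1    [(1|9) = 1]

1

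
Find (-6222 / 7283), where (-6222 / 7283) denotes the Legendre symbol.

(-6222 / 7283)
  = (1061 / 7283)    [-6222 ≡ 1061 mod 7283]
  = (7283 / 1061)    [QR: 1061 ≡ 1 mod 4, sign kept]
  = (917 / 1061)    [7283 ≡ 917 mod 1061]
  = (1061 / 917)    [QR: 917 ≡ 1 mod 4, sign kept]
  = (144 / 917)    [1061 ≡ 144 mod 917]
  = (9 / 917)    [917 ≡ 5 mod 8 ⇒ (2 / 917)^4 = +1]
  = (917 / 9)    [QR: 9 ≡ 1 mod 4, sign kept]
  = (8 / 9)    [917 ≡ 8 mod 9]
  = (1 / 9)    [9 ≡ 1 mod 8 ⇒ (2 / 9)^3 = +1]
  = 1    [(1 / 9) = 1]

1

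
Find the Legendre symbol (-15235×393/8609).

1

By multiplicativity, (-15235·393/8609) = (-15235/8609)·(393/8609).
First factor (-15235/8609):
(-15235/8609)
  = (1983/8609)    [-15235 ≡ 1983 mod 8609]
  = (8609/1983)    [QR: 8609 ≡ 1 mod 4, sign kept]
  = (677/1983)    [8609 ≡ 677 mod 1983]
  = (1983/677)    [QR: 677 ≡ 1 mod 4, sign kept]
  = (629/677)    [1983 ≡ 629 mod 677]
  = (677/629)    [QR: 629 ≡ 1 mod 4, sign kept]
  = (48/629)    [677 ≡ 48 mod 629]
  = (3/629)    [629 ≡ 5 mod 8 ⇒ (2/629)^4 = +1]
  = (629/3)    [QR: 629 ≡ 1 mod 4, sign kept]
  = (2/3)    [629 ≡ 2 mod 3]
  = -(1/3)    [3 ≡ 3 mod 8 ⇒ (2/3) = -1]
  = -1    [(1/3) = 1]
Second factor (393/8609):
(393/8609)
  = (8609/393)    [QR: 393 ≡ 1 mod 4, sign kept]
  = (356/393)    [8609 ≡ 356 mod 393]
  = (89/393)    [393 ≡ 1 mod 8 ⇒ (2/393)^2 = +1]
  = (393/89)    [QR: 89 ≡ 1 mod 4, sign kept]
  = (37/89)    [393 ≡ 37 mod 89]
  = (89/37)    [QR: 37 ≡ 1 mod 4, sign kept]
  = (15/37)    [89 ≡ 15 mod 37]
  = (37/15)    [QR: 37 ≡ 1 mod 4, sign kept]
  = (7/15)    [37 ≡ 7 mod 15]
  = -(15/7)    [QR: both ≡ 3 mod 4, sign flips]
  = -(1/7)    [15 ≡ 1 mod 7]
  = -1    [(1/7) = 1]
Product: (-1)·(-1) = 1.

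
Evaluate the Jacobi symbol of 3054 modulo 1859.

Reduce the numerator: 3054 ≡ 1195 (mod 1859), so (3054|1859) = (1195|1859).
Both 1195 ≡ 3 and 1859 ≡ 3 (mod 4), so reciprocity gives (1195|1859) = -(1859|1195). Reduce: 1859 ≡ 664 (mod 1195). Now have -(664|1195).
Factor out 2: 664 = 2^3·83. Since 1195 ≡ 3 (mod 8), (2|1195) = -1, and (2|1195)^3 = -1. Now have (83|1195).
Both 83 ≡ 3 and 1195 ≡ 3 (mod 4), so reciprocity gives (83|1195) = -(1195|83). Reduce: 1195 ≡ 33 (mod 83). Now have -(33|83).
33 ≡ 1 (mod 4), so quadratic reciprocity gives (33|83) = (83|33). Reduce: 83 ≡ 17 (mod 33). Now have -(17|33).
17 ≡ 1 (mod 4), so quadratic reciprocity gives (17|33) = (33|17). Reduce: 33 ≡ 16 (mod 17). Now have -(16|17).
Factor out 2: 16 = 2^4. Since 17 ≡ 1 (mod 8), (2|17) = +1, and (2|17)^4 = +1. Now have -(1|17).
(1|17) = 1. Collecting the sign factors: -1.

-1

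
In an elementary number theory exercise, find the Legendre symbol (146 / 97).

1

Reduce the numerator: 146 ≡ 49 (mod 97), so (146 / 97) = (49 / 97).
49 ≡ 1 (mod 4), so quadratic reciprocity gives (49 / 97) = (97 / 49). Reduce: 97 ≡ 48 (mod 49). Now have (48 / 49).
Factor out 2: 48 = 2^4·3. Since 49 ≡ 1 (mod 8), (2 / 49) = +1, and (2 / 49)^4 = +1. Now have (3 / 49).
49 ≡ 1 (mod 4), so quadratic reciprocity gives (3 / 49) = (49 / 3). Reduce: 49 ≡ 1 (mod 3). Now have (1 / 3).
(1 / 3) = 1. Collecting the sign factors: 1.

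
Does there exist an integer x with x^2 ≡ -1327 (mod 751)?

no

(-1327|751)
  = -(1327|751)    [751 ≡ 3 mod 4 ⇒ (-1|751) = -1]
  = -(576|751)    [1327 ≡ 576 mod 751]
  = -(9|751)    [751 ≡ 7 mod 8 ⇒ (2|751)^6 = +1]
  = -(751|9)    [QR: 9 ≡ 1 mod 4, sign kept]
  = -(4|9)    [751 ≡ 4 mod 9]
  = -(1|9)    [9 ≡ 1 mod 8 ⇒ (2|9)^2 = +1]
  = -1    [(1|9) = 1]
The Legendre symbol is -1, so x^2 ≡ -1327 (mod 751) has no solution.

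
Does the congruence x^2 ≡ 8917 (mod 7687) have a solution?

(8917|7687)
  = (1230|7687)    [8917 ≡ 1230 mod 7687]
  = (615|7687)    [7687 ≡ 7 mod 8 ⇒ (2|7687) = +1]
  = -(7687|615)    [QR: both ≡ 3 mod 4, sign flips]
  = -(307|615)    [7687 ≡ 307 mod 615]
  = (615|307)    [QR: both ≡ 3 mod 4, sign flips]
  = (1|307)    [615 ≡ 1 mod 307]
  = 1    [(1|307) = 1]
(8917|7687) = 1, and 7687 is prime, so 8917 is a quadratic residue mod 7687.

yes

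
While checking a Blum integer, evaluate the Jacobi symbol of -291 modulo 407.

1

(-291 / 407)
  = (116 / 407)    [-291 ≡ 116 mod 407]
  = (29 / 407)    [407 ≡ 7 mod 8 ⇒ (2 / 407)^2 = +1]
  = (407 / 29)    [QR: 29 ≡ 1 mod 4, sign kept]
  = (1 / 29)    [407 ≡ 1 mod 29]
  = 1    [(1 / 29) = 1]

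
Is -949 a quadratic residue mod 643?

no

(-949|643)
  = -(949|643)    [643 ≡ 3 mod 4 ⇒ (-1|643) = -1]
  = -(306|643)    [949 ≡ 306 mod 643]
  = (153|643)    [643 ≡ 3 mod 8 ⇒ (2|643) = -1]
  = (643|153)    [QR: 153 ≡ 1 mod 4, sign kept]
  = (31|153)    [643 ≡ 31 mod 153]
  = (153|31)    [QR: 153 ≡ 1 mod 4, sign kept]
  = (29|31)    [153 ≡ 29 mod 31]
  = (31|29)    [QR: 29 ≡ 1 mod 4, sign kept]
  = (2|29)    [31 ≡ 2 mod 29]
  = -(1|29)    [29 ≡ 5 mod 8 ⇒ (2|29) = -1]
  = -1    [(1|29) = 1]
The Legendre symbol is -1, so x^2 ≡ -949 (mod 643) has no solution.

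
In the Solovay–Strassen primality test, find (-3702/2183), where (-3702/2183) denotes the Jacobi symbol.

(-3702/2183)
  = (664/2183)    [-3702 ≡ 664 mod 2183]
  = (83/2183)    [2183 ≡ 7 mod 8 ⇒ (2/2183)^3 = +1]
  = -(2183/83)    [QR: both ≡ 3 mod 4, sign flips]
  = -(25/83)    [2183 ≡ 25 mod 83]
  = -(83/25)    [QR: 25 ≡ 1 mod 4, sign kept]
  = -(8/25)    [83 ≡ 8 mod 25]
  = -(1/25)    [25 ≡ 1 mod 8 ⇒ (2/25)^3 = +1]
  = -1    [(1/25) = 1]

-1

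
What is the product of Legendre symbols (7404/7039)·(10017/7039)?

-1

By multiplicativity, (7404·10017/7039) = (7404/7039)·(10017/7039).
First factor (7404/7039):
Reduce the numerator: 7404 ≡ 365 (mod 7039), so (7404/7039) = (365/7039).
365 ≡ 1 (mod 4), so quadratic reciprocity gives (365/7039) = (7039/365). Reduce: 7039 ≡ 104 (mod 365). Now have (104/365).
Factor out 2: 104 = 2^3·13. Since 365 ≡ 5 (mod 8), (2/365) = -1, and (2/365)^3 = -1. Now have -(13/365).
13 ≡ 1 (mod 4), so quadratic reciprocity gives (13/365) = (365/13). Reduce: 365 ≡ 1 (mod 13). Now have -(1/13).
(1/13) = 1. Collecting the sign factors: -1.
Second factor (10017/7039):
Reduce the numerator: 10017 ≡ 2978 (mod 7039), so (10017/7039) = (2978/7039).
Factor out 2: 2978 = 2·1489. Since 7039 ≡ 7 (mod 8), (2/7039) = +1. Now have (1489/7039).
1489 ≡ 1 (mod 4), so quadratic reciprocity gives (1489/7039) = (7039/1489). Reduce: 7039 ≡ 1083 (mod 1489). Now have (1083/1489).
1489 ≡ 1 (mod 4), so quadratic reciprocity gives (1083/1489) = (1489/1083). Reduce: 1489 ≡ 406 (mod 1083). Now have (406/1083).
Factor out 2: 406 = 2·203. Since 1083 ≡ 3 (mod 8), (2/1083) = -1. Now have -(203/1083).
Both 203 ≡ 3 and 1083 ≡ 3 (mod 4), so reciprocity gives (203/1083) = -(1083/203). Reduce: 1083 ≡ 68 (mod 203). Now have (68/203).
Factor out 2: 68 = 2^2·17. Since 203 ≡ 3 (mod 8), (2/203) = -1, and (2/203)^2 = +1. Now have (17/203).
17 ≡ 1 (mod 4), so quadratic reciprocity gives (17/203) = (203/17). Reduce: 203 ≡ 16 (mod 17). Now have (16/17).
Factor out 2: 16 = 2^4. Since 17 ≡ 1 (mod 8), (2/17) = +1, and (2/17)^4 = +1. Now have (1/17).
(1/17) = 1. Collecting the sign factors: 1.
Product: (-1)·(1) = -1.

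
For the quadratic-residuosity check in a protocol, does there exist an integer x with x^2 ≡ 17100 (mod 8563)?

(17100/8563)
  = (8537/8563)    [17100 ≡ 8537 mod 8563]
  = (8563/8537)    [QR: 8537 ≡ 1 mod 4, sign kept]
  = (26/8537)    [8563 ≡ 26 mod 8537]
  = (13/8537)    [8537 ≡ 1 mod 8 ⇒ (2/8537) = +1]
  = (8537/13)    [QR: 13 ≡ 1 mod 4, sign kept]
  = (9/13)    [8537 ≡ 9 mod 13]
  = (13/9)    [QR: 9 ≡ 1 mod 4, sign kept]
  = (4/9)    [13 ≡ 4 mod 9]
  = (1/9)    [9 ≡ 1 mod 8 ⇒ (2/9)^2 = +1]
  = 1    [(1/9) = 1]
(17100/8563) = 1, and 8563 is prime, so 17100 is a quadratic residue mod 8563.

yes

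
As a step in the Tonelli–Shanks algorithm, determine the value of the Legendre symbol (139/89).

1

(139/89)
  = (50/89)    [139 ≡ 50 mod 89]
  = (25/89)    [89 ≡ 1 mod 8 ⇒ (2/89) = +1]
  = (89/25)    [QR: 25 ≡ 1 mod 4, sign kept]
  = (14/25)    [89 ≡ 14 mod 25]
  = (7/25)    [25 ≡ 1 mod 8 ⇒ (2/25) = +1]
  = (25/7)    [QR: 25 ≡ 1 mod 4, sign kept]
  = (4/7)    [25 ≡ 4 mod 7]
  = (1/7)    [7 ≡ 7 mod 8 ⇒ (2/7)^2 = +1]
  = 1    [(1/7) = 1]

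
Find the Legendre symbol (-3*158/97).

By multiplicativity, (-3·158/97) = (-3/97)·(158/97).
First factor (-3/97):
Pull out -1: (-3/97) = (-1/97)·(3/97). Since 97 ≡ 1 (mod 4), (-1/97) = +1. Now have (3/97).
97 ≡ 1 (mod 4), so quadratic reciprocity gives (3/97) = (97/3). Reduce: 97 ≡ 1 (mod 3). Now have (1/3).
(1/3) = 1. Collecting the sign factors: 1.
Second factor (158/97):
Reduce the numerator: 158 ≡ 61 (mod 97), so (158/97) = (61/97).
61 ≡ 1 (mod 4), so quadratic reciprocity gives (61/97) = (97/61). Reduce: 97 ≡ 36 (mod 61). Now have (36/61).
Factor out 2: 36 = 2^2·9. Since 61 ≡ 5 (mod 8), (2/61) = -1, and (2/61)^2 = +1. Now have (9/61).
9 ≡ 1 (mod 4), so quadratic reciprocity gives (9/61) = (61/9). Reduce: 61 ≡ 7 (mod 9). Now have (7/9).
9 ≡ 1 (mod 4), so quadratic reciprocity gives (7/9) = (9/7). Reduce: 9 ≡ 2 (mod 7). Now have (2/7).
Factor out 2: 2 = 2. Since 7 ≡ 7 (mod 8), (2/7) = +1. Now have (1/7).
(1/7) = 1. Collecting the sign factors: 1.
Product: (1)·(1) = 1.

1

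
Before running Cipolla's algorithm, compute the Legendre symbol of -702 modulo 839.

Pull out -1: (-702/839) = (-1/839)·(702/839). Since 839 ≡ 3 (mod 4), (-1/839) = -1. Now have -(702/839).
Factor out 2: 702 = 2·351. Since 839 ≡ 7 (mod 8), (2/839) = +1. Now have -(351/839).
Both 351 ≡ 3 and 839 ≡ 3 (mod 4), so reciprocity gives (351/839) = -(839/351). Reduce: 839 ≡ 137 (mod 351). Now have (137/351).
137 ≡ 1 (mod 4), so quadratic reciprocity gives (137/351) = (351/137). Reduce: 351 ≡ 77 (mod 137). Now have (77/137).
77 ≡ 1 (mod 4), so quadratic reciprocity gives (77/137) = (137/77). Reduce: 137 ≡ 60 (mod 77). Now have (60/77).
Factor out 2: 60 = 2^2·15. Since 77 ≡ 5 (mod 8), (2/77) = -1, and (2/77)^2 = +1. Now have (15/77).
77 ≡ 1 (mod 4), so quadratic reciprocity gives (15/77) = (77/15). Reduce: 77 ≡ 2 (mod 15). Now have (2/15).
Factor out 2: 2 = 2. Since 15 ≡ 7 (mod 8), (2/15) = +1. Now have (1/15).
(1/15) = 1. Collecting the sign factors: 1.

1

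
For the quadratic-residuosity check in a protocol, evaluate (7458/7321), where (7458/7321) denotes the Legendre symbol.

(7458/7321)
  = (137/7321)    [7458 ≡ 137 mod 7321]
  = (7321/137)    [QR: 137 ≡ 1 mod 4, sign kept]
  = (60/137)    [7321 ≡ 60 mod 137]
  = (15/137)    [137 ≡ 1 mod 8 ⇒ (2/137)^2 = +1]
  = (137/15)    [QR: 137 ≡ 1 mod 4, sign kept]
  = (2/15)    [137 ≡ 2 mod 15]
  = (1/15)    [15 ≡ 7 mod 8 ⇒ (2/15) = +1]
  = 1    [(1/15) = 1]

1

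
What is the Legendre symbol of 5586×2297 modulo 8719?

By multiplicativity, (5586·2297/8719) = (5586/8719)·(2297/8719).
First factor (5586/8719):
(5586/8719)
  = (2793/8719)    [8719 ≡ 7 mod 8 ⇒ (2/8719) = +1]
  = (8719/2793)    [QR: 2793 ≡ 1 mod 4, sign kept]
  = (340/2793)    [8719 ≡ 340 mod 2793]
  = (85/2793)    [2793 ≡ 1 mod 8 ⇒ (2/2793)^2 = +1]
  = (2793/85)    [QR: 85 ≡ 1 mod 4, sign kept]
  = (73/85)    [2793 ≡ 73 mod 85]
  = (85/73)    [QR: 73 ≡ 1 mod 4, sign kept]
  = (12/73)    [85 ≡ 12 mod 73]
  = (3/73)    [73 ≡ 1 mod 8 ⇒ (2/73)^2 = +1]
  = (73/3)    [QR: 73 ≡ 1 mod 4, sign kept]
  = (1/3)    [73 ≡ 1 mod 3]
  = 1    [(1/3) = 1]
Second factor (2297/8719):
(2297/8719)
  = (8719/2297)    [QR: 2297 ≡ 1 mod 4, sign kept]
  = (1828/2297)    [8719 ≡ 1828 mod 2297]
  = (457/2297)    [2297 ≡ 1 mod 8 ⇒ (2/2297)^2 = +1]
  = (2297/457)    [QR: 457 ≡ 1 mod 4, sign kept]
  = (12/457)    [2297 ≡ 12 mod 457]
  = (3/457)    [457 ≡ 1 mod 8 ⇒ (2/457)^2 = +1]
  = (457/3)    [QR: 457 ≡ 1 mod 4, sign kept]
  = (1/3)    [457 ≡ 1 mod 3]
  = 1    [(1/3) = 1]
Product: (1)·(1) = 1.

1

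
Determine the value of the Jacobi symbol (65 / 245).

(65 / 245)
  = (245 / 65)    [QR: 65 ≡ 1 mod 4, sign kept]
  = (50 / 65)    [245 ≡ 50 mod 65]
  = (25 / 65)    [65 ≡ 1 mod 8 ⇒ (2 / 65) = +1]
  = (65 / 25)    [QR: 25 ≡ 1 mod 4, sign kept]
  = (15 / 25)    [65 ≡ 15 mod 25]
  = (25 / 15)    [QR: 25 ≡ 1 mod 4, sign kept]
  = (10 / 15)    [25 ≡ 10 mod 15]
  = (5 / 15)    [15 ≡ 7 mod 8 ⇒ (2 / 15) = +1]
  = (15 / 5)    [QR: 5 ≡ 1 mod 4, sign kept]
  = (0 / 5)    [15 ≡ 0 mod 5]
  = 0    [numerator 0, gcd > 1]

0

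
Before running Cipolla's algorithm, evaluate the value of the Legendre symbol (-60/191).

(-60/191)
  = (131/191)    [-60 ≡ 131 mod 191]
  = -(191/131)    [QR: both ≡ 3 mod 4, sign flips]
  = -(60/131)    [191 ≡ 60 mod 131]
  = -(15/131)    [131 ≡ 3 mod 8 ⇒ (2/131)^2 = +1]
  = (131/15)    [QR: both ≡ 3 mod 4, sign flips]
  = (11/15)    [131 ≡ 11 mod 15]
  = -(15/11)    [QR: both ≡ 3 mod 4, sign flips]
  = -(4/11)    [15 ≡ 4 mod 11]
  = -(1/11)    [11 ≡ 3 mod 8 ⇒ (2/11)^2 = +1]
  = -1    [(1/11) = 1]

-1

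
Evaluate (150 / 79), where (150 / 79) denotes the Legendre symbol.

Reduce the numerator: 150 ≡ 71 (mod 79), so (150 / 79) = (71 / 79).
Both 71 ≡ 3 and 79 ≡ 3 (mod 4), so reciprocity gives (71 / 79) = -(79 / 71). Reduce: 79 ≡ 8 (mod 71). Now have -(8 / 71).
Factor out 2: 8 = 2^3. Since 71 ≡ 7 (mod 8), (2 / 71) = +1, and (2 / 71)^3 = +1. Now have -(1 / 71).
(1 / 71) = 1. Collecting the sign factors: -1.

-1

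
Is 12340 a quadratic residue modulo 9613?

(12340|9613)
  = (2727|9613)    [12340 ≡ 2727 mod 9613]
  = (9613|2727)    [QR: 9613 ≡ 1 mod 4, sign kept]
  = (1432|2727)    [9613 ≡ 1432 mod 2727]
  = (179|2727)    [2727 ≡ 7 mod 8 ⇒ (2|2727)^3 = +1]
  = -(2727|179)    [QR: both ≡ 3 mod 4, sign flips]
  = -(42|179)    [2727 ≡ 42 mod 179]
  = (21|179)    [179 ≡ 3 mod 8 ⇒ (2|179) = -1]
  = (179|21)    [QR: 21 ≡ 1 mod 4, sign kept]
  = (11|21)    [179 ≡ 11 mod 21]
  = (21|11)    [QR: 21 ≡ 1 mod 4, sign kept]
  = (10|11)    [21 ≡ 10 mod 11]
  = -(5|11)    [11 ≡ 3 mod 8 ⇒ (2|11) = -1]
  = -(11|5)    [QR: 5 ≡ 1 mod 4, sign kept]
  = -(1|5)    [11 ≡ 1 mod 5]
  = -1    [(1|5) = 1]
The Legendre symbol is -1, so x^2 ≡ 12340 (mod 9613) has no solution.

no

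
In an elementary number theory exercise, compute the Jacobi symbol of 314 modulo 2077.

-1

Factor out 2: 314 = 2·157. Since 2077 ≡ 5 (mod 8), (2/2077) = -1. Now have -(157/2077).
157 ≡ 1 (mod 4), so quadratic reciprocity gives (157/2077) = (2077/157). Reduce: 2077 ≡ 36 (mod 157). Now have -(36/157).
Factor out 2: 36 = 2^2·9. Since 157 ≡ 5 (mod 8), (2/157) = -1, and (2/157)^2 = +1. Now have -(9/157).
9 ≡ 1 (mod 4), so quadratic reciprocity gives (9/157) = (157/9). Reduce: 157 ≡ 4 (mod 9). Now have -(4/9).
Factor out 2: 4 = 2^2. Since 9 ≡ 1 (mod 8), (2/9) = +1, and (2/9)^2 = +1. Now have -(1/9).
(1/9) = 1. Collecting the sign factors: -1.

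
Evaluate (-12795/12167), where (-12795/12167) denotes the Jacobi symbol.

Pull out -1: (-12795/12167) = (-1/12167)·(12795/12167). Since 12167 ≡ 3 (mod 4), (-1/12167) = -1. Now have -(12795/12167).
Reduce the numerator: 12795 ≡ 628 (mod 12167), so (12795/12167) = (628/12167).
Factor out 2: 628 = 2^2·157. Since 12167 ≡ 7 (mod 8), (2/12167) = +1, and (2/12167)^2 = +1. Now have -(157/12167).
157 ≡ 1 (mod 4), so quadratic reciprocity gives (157/12167) = (12167/157). Reduce: 12167 ≡ 78 (mod 157). Now have -(78/157).
Factor out 2: 78 = 2·39. Since 157 ≡ 5 (mod 8), (2/157) = -1. Now have (39/157).
157 ≡ 1 (mod 4), so quadratic reciprocity gives (39/157) = (157/39). Reduce: 157 ≡ 1 (mod 39). Now have (1/39).
(1/39) = 1. Collecting the sign factors: 1.

1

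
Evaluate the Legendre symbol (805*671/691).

1

By multiplicativity, (805·671/691) = (805/691)·(671/691).
First factor (805/691):
(805/691)
  = (114/691)    [805 ≡ 114 mod 691]
  = -(57/691)    [691 ≡ 3 mod 8 ⇒ (2/691) = -1]
  = -(691/57)    [QR: 57 ≡ 1 mod 4, sign kept]
  = -(7/57)    [691 ≡ 7 mod 57]
  = -(57/7)    [QR: 57 ≡ 1 mod 4, sign kept]
  = -(1/7)    [57 ≡ 1 mod 7]
  = -1    [(1/7) = 1]
Second factor (671/691):
(671/691)
  = -(691/671)    [QR: both ≡ 3 mod 4, sign flips]
  = -(20/671)    [691 ≡ 20 mod 671]
  = -(5/671)    [671 ≡ 7 mod 8 ⇒ (2/671)^2 = +1]
  = -(671/5)    [QR: 5 ≡ 1 mod 4, sign kept]
  = -(1/5)    [671 ≡ 1 mod 5]
  = -1    [(1/5) = 1]
Product: (-1)·(-1) = 1.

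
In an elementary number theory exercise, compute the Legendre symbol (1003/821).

Reduce the numerator: 1003 ≡ 182 (mod 821), so (1003/821) = (182/821).
Factor out 2: 182 = 2·91. Since 821 ≡ 5 (mod 8), (2/821) = -1. Now have -(91/821).
821 ≡ 1 (mod 4), so quadratic reciprocity gives (91/821) = (821/91). Reduce: 821 ≡ 2 (mod 91). Now have -(2/91).
Factor out 2: 2 = 2. Since 91 ≡ 3 (mod 8), (2/91) = -1. Now have (1/91).
(1/91) = 1. Collecting the sign factors: 1.

1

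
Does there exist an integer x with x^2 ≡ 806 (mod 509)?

no

Reduce the numerator: 806 ≡ 297 (mod 509), so (806/509) = (297/509).
297 ≡ 1 (mod 4), so quadratic reciprocity gives (297/509) = (509/297). Reduce: 509 ≡ 212 (mod 297). Now have (212/297).
Factor out 2: 212 = 2^2·53. Since 297 ≡ 1 (mod 8), (2/297) = +1, and (2/297)^2 = +1. Now have (53/297).
53 ≡ 1 (mod 4), so quadratic reciprocity gives (53/297) = (297/53). Reduce: 297 ≡ 32 (mod 53). Now have (32/53).
Factor out 2: 32 = 2^5. Since 53 ≡ 5 (mod 8), (2/53) = -1, and (2/53)^5 = -1. Now have -(1/53).
(1/53) = 1. Collecting the sign factors: -1.
The Legendre symbol is -1, so x^2 ≡ 806 (mod 509) has no solution.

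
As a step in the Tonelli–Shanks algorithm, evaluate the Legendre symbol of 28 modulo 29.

1

(28|29)
  = (7|29)    [29 ≡ 5 mod 8 ⇒ (2|29)^2 = +1]
  = (29|7)    [QR: 29 ≡ 1 mod 4, sign kept]
  = (1|7)    [29 ≡ 1 mod 7]
  = 1    [(1|7) = 1]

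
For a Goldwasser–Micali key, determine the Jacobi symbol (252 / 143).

Reduce the numerator: 252 ≡ 109 (mod 143), so (252 / 143) = (109 / 143).
109 ≡ 1 (mod 4), so quadratic reciprocity gives (109 / 143) = (143 / 109). Reduce: 143 ≡ 34 (mod 109). Now have (34 / 109).
Factor out 2: 34 = 2·17. Since 109 ≡ 5 (mod 8), (2 / 109) = -1. Now have -(17 / 109).
17 ≡ 1 (mod 4), so quadratic reciprocity gives (17 / 109) = (109 / 17). Reduce: 109 ≡ 7 (mod 17). Now have -(7 / 17).
17 ≡ 1 (mod 4), so quadratic reciprocity gives (7 / 17) = (17 / 7). Reduce: 17 ≡ 3 (mod 7). Now have -(3 / 7).
Both 3 ≡ 3 and 7 ≡ 3 (mod 4), so reciprocity gives (3 / 7) = -(7 / 3). Reduce: 7 ≡ 1 (mod 3). Now have (1 / 3).
(1 / 3) = 1. Collecting the sign factors: 1.

1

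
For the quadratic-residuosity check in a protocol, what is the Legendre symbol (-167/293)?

1

Pull out -1: (-167/293) = (-1/293)·(167/293). Since 293 ≡ 1 (mod 4), (-1/293) = +1. Now have (167/293).
293 ≡ 1 (mod 4), so quadratic reciprocity gives (167/293) = (293/167). Reduce: 293 ≡ 126 (mod 167). Now have (126/167).
Factor out 2: 126 = 2·63. Since 167 ≡ 7 (mod 8), (2/167) = +1. Now have (63/167).
Both 63 ≡ 3 and 167 ≡ 3 (mod 4), so reciprocity gives (63/167) = -(167/63). Reduce: 167 ≡ 41 (mod 63). Now have -(41/63).
41 ≡ 1 (mod 4), so quadratic reciprocity gives (41/63) = (63/41). Reduce: 63 ≡ 22 (mod 41). Now have -(22/41).
Factor out 2: 22 = 2·11. Since 41 ≡ 1 (mod 8), (2/41) = +1. Now have -(11/41).
41 ≡ 1 (mod 4), so quadratic reciprocity gives (11/41) = (41/11). Reduce: 41 ≡ 8 (mod 11). Now have -(8/11).
Factor out 2: 8 = 2^3. Since 11 ≡ 3 (mod 8), (2/11) = -1, and (2/11)^3 = -1. Now have (1/11).
(1/11) = 1. Collecting the sign factors: 1.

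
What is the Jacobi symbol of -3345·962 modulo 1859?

0

By multiplicativity, (-3345·962 / 1859) = (-3345 / 1859)·(962 / 1859).
First factor (-3345 / 1859):
(-3345 / 1859)
  = (373 / 1859)    [-3345 ≡ 373 mod 1859]
  = (1859 / 373)    [QR: 373 ≡ 1 mod 4, sign kept]
  = (367 / 373)    [1859 ≡ 367 mod 373]
  = (373 / 367)    [QR: 373 ≡ 1 mod 4, sign kept]
  = (6 / 367)    [373 ≡ 6 mod 367]
  = (3 / 367)    [367 ≡ 7 mod 8 ⇒ (2 / 367) = +1]
  = -(367 / 3)    [QR: both ≡ 3 mod 4, sign flips]
  = -(1 / 3)    [367 ≡ 1 mod 3]
  = -1    [(1 / 3) = 1]
Second factor (962 / 1859):
(962 / 1859)
  = -(481 / 1859)    [1859 ≡ 3 mod 8 ⇒ (2 / 1859) = -1]
  = -(1859 / 481)    [QR: 481 ≡ 1 mod 4, sign kept]
  = -(416 / 481)    [1859 ≡ 416 mod 481]
  = -(13 / 481)    [481 ≡ 1 mod 8 ⇒ (2 / 481)^5 = +1]
  = -(481 / 13)    [QR: 13 ≡ 1 mod 4, sign kept]
  = -(0 / 13)    [481 ≡ 0 mod 13]
  = 0    [numerator 0, gcd > 1]
Product: (-1)·(0) = 0.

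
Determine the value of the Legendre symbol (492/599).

(492/599)
  = (123/599)    [599 ≡ 7 mod 8 ⇒ (2/599)^2 = +1]
  = -(599/123)    [QR: both ≡ 3 mod 4, sign flips]
  = -(107/123)    [599 ≡ 107 mod 123]
  = (123/107)    [QR: both ≡ 3 mod 4, sign flips]
  = (16/107)    [123 ≡ 16 mod 107]
  = (1/107)    [107 ≡ 3 mod 8 ⇒ (2/107)^4 = +1]
  = 1    [(1/107) = 1]

1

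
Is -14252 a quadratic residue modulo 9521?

yes

Reduce the numerator: -14252 ≡ 4790 (mod 9521), so (-14252|9521) = (4790|9521).
Factor out 2: 4790 = 2·2395. Since 9521 ≡ 1 (mod 8), (2|9521) = +1. Now have (2395|9521).
9521 ≡ 1 (mod 4), so quadratic reciprocity gives (2395|9521) = (9521|2395). Reduce: 9521 ≡ 2336 (mod 2395). Now have (2336|2395).
Factor out 2: 2336 = 2^5·73. Since 2395 ≡ 3 (mod 8), (2|2395) = -1, and (2|2395)^5 = -1. Now have -(73|2395).
73 ≡ 1 (mod 4), so quadratic reciprocity gives (73|2395) = (2395|73). Reduce: 2395 ≡ 59 (mod 73). Now have -(59|73).
73 ≡ 1 (mod 4), so quadratic reciprocity gives (59|73) = (73|59). Reduce: 73 ≡ 14 (mod 59). Now have -(14|59).
Factor out 2: 14 = 2·7. Since 59 ≡ 3 (mod 8), (2|59) = -1. Now have (7|59).
Both 7 ≡ 3 and 59 ≡ 3 (mod 4), so reciprocity gives (7|59) = -(59|7). Reduce: 59 ≡ 3 (mod 7). Now have -(3|7).
Both 3 ≡ 3 and 7 ≡ 3 (mod 4), so reciprocity gives (3|7) = -(7|3). Reduce: 7 ≡ 1 (mod 3). Now have (1|3).
(1|3) = 1. Collecting the sign factors: 1.
The Legendre symbol is 1, so x^2 ≡ -14252 (mod 9521) has solution.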